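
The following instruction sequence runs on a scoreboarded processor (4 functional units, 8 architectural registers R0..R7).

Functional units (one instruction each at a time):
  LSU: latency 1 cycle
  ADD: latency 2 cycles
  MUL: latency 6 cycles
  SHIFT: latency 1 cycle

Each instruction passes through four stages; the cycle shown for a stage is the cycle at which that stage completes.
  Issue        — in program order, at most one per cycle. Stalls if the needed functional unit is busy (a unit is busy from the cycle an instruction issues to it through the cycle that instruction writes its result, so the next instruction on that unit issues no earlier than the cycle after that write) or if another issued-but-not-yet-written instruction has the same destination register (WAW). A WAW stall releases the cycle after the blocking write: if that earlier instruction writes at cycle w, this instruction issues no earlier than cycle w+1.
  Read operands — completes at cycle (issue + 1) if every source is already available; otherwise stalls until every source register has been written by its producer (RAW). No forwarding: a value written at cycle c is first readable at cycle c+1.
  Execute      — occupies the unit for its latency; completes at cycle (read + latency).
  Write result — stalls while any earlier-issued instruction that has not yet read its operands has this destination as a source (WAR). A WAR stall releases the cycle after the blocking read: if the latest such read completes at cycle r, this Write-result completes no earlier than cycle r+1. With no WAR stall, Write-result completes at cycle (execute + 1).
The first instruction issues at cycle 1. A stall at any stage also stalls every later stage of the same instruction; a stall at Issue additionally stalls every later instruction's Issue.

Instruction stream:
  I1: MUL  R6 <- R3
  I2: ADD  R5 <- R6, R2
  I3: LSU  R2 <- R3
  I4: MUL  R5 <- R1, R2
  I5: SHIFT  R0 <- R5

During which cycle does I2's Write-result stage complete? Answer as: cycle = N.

cycle = 13

cycle 1: I1→MUL
cycle 2: I1 RO | I2→ADD
cycle 3: I3→LSU
cycle 4: I3 RO
cycle 5: I3 EX
cycle 8: I1 EX
cycle 9: I1 WR R6
cycle 10: I2 RO
cycle 11: I3 WR R2
cycle 12: I2 EX
cycle 13: I2 WR R5
cycle 14: I4→MUL
cycle 15: I4 RO | I5→SHIFT
cycle 21: I4 EX
cycle 22: I4 WR R5
cycle 23: I5 RO
cycle 24: I5 EX
cycle 25: I5 WR R0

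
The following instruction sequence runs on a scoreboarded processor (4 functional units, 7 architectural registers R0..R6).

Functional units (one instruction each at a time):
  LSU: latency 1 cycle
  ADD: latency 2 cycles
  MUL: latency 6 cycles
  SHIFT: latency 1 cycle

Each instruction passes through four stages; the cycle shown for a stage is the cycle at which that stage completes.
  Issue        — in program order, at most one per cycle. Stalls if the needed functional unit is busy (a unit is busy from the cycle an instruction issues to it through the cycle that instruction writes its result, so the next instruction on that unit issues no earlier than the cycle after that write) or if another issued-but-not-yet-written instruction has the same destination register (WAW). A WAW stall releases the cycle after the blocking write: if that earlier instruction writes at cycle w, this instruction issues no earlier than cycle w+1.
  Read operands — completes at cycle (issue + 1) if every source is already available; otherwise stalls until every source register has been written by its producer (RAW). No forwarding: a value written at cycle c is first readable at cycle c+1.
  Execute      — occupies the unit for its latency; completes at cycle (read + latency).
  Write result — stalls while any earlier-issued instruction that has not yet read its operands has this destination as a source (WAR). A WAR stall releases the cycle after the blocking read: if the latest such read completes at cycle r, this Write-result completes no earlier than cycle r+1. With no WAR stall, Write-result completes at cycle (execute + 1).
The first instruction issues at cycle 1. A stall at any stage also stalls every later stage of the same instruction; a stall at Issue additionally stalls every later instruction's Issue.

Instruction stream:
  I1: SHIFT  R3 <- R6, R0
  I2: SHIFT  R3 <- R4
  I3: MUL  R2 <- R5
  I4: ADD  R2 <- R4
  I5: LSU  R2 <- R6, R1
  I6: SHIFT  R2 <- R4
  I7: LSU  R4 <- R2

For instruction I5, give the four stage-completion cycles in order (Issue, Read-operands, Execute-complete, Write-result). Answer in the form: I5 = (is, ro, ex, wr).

t=1  issue I1 (SHIFT)
t=2  I1 read-ops
t=3  I1 finished on SHIFT
t=4  I1→R3
t=5  issue I2 (SHIFT)
t=6  I2 read-ops · issue I3 (MUL)
t=7  I2 finished on SHIFT · I3 read-ops
t=8  I2→R3
t=13  I3 finished on MUL
t=14  I3→R2
t=15  issue I4 (ADD)
t=16  I4 read-ops
t=18  I4 finished on ADD
t=19  I4→R2
t=20  issue I5 (LSU)
t=21  I5 read-ops
t=22  I5 finished on LSU
t=23  I5→R2
t=24  issue I6 (SHIFT)
t=25  I6 read-ops · issue I7 (LSU)
t=26  I6 finished on SHIFT
t=27  I6→R2
t=28  I7 read-ops
t=29  I7 finished on LSU
t=30  I7→R4

I5 = (20, 21, 22, 23)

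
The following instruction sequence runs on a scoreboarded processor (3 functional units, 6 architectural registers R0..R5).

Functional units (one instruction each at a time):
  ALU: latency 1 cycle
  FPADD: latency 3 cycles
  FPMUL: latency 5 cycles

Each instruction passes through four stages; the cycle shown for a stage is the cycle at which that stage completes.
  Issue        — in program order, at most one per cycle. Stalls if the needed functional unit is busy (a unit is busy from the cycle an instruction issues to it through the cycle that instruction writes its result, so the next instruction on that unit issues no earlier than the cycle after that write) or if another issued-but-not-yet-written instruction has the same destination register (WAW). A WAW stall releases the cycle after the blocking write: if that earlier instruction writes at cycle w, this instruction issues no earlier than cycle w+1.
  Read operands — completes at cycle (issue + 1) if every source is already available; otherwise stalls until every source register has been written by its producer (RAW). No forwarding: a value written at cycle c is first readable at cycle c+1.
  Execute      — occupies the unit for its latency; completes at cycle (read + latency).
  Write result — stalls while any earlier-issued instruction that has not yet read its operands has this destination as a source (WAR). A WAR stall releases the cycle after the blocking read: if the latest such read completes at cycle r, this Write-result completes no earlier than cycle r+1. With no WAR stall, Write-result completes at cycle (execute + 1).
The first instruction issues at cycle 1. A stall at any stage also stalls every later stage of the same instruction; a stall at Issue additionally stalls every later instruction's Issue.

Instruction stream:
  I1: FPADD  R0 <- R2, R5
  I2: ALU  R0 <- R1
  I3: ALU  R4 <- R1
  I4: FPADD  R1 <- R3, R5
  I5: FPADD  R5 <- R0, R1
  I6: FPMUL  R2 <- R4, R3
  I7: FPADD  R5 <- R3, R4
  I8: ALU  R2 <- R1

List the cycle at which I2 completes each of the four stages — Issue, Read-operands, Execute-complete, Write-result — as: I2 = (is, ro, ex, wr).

I2 = (7, 8, 9, 10)

[I1] 1/2/5/6
[I2] 7/8/9/10  (WAW R0: wait I1 write@6)
[I3] 11/12/13/14  (struct: ALU busy until I2 writes@10)
[I4] 12/13/16/17
[I5] 18/19/22/23  (struct: FPADD busy until I4 writes@17)
[I6] 19/20/25/26
[I7] 24/25/28/29  (struct: FPADD busy until I5 writes@23)
[I8] 27/28/29/30  (WAW R2: wait I6 write@26)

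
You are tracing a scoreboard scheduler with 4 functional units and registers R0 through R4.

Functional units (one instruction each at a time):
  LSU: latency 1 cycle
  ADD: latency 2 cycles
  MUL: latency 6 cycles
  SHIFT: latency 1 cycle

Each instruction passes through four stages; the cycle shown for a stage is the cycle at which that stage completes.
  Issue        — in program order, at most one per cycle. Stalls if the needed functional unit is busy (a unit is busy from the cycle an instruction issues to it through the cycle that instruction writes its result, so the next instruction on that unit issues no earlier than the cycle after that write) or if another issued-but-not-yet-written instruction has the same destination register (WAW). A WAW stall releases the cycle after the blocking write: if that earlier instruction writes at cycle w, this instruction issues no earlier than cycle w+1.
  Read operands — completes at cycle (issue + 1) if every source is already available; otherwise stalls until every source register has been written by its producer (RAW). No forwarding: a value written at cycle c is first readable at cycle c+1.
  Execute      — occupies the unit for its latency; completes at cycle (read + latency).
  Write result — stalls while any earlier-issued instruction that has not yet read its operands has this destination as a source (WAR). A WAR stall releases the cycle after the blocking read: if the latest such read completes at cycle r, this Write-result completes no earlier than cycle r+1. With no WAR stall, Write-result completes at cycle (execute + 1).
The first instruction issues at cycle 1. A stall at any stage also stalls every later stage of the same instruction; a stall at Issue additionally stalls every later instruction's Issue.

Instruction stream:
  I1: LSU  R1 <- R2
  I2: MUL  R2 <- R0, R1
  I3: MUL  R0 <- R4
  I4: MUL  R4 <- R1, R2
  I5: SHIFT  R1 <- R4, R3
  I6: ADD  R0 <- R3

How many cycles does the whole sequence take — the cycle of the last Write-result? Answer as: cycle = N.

cycle = 33

t=1  I1→LSU
t=2  I1 RO · I2→MUL
t=3  I1 EX
t=4  I1 WR R1
t=5  I2 RO
t=11  I2 EX
t=12  I2 WR R2
t=13  I3→MUL
t=14  I3 RO
t=20  I3 EX
t=21  I3 WR R0
t=22  I4→MUL
t=23  I4 RO · I5→SHIFT
t=24  I6→ADD
t=25  I6 RO
t=27  I6 EX
t=28  I6 WR R0
t=29  I4 EX
t=30  I4 WR R4
t=31  I5 RO
t=32  I5 EX
t=33  I5 WR R1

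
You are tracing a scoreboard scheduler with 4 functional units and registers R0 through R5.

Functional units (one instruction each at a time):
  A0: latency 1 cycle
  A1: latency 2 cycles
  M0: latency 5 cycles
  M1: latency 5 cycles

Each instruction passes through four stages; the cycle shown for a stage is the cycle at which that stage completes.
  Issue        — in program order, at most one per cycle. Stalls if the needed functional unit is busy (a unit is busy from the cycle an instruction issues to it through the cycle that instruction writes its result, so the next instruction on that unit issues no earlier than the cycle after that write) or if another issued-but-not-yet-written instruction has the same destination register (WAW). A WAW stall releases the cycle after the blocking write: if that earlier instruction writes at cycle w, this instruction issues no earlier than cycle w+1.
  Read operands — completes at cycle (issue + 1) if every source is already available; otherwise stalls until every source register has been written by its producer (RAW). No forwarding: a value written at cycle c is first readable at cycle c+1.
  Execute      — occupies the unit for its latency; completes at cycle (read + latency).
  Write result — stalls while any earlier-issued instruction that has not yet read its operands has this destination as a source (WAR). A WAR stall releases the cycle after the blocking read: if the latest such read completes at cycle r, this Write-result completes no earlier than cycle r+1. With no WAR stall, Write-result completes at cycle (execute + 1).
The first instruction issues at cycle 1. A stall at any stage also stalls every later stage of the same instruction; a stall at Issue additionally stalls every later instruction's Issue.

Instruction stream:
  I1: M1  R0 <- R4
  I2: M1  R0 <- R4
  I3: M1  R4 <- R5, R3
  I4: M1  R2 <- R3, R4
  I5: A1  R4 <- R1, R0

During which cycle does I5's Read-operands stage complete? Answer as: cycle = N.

[1] I1→M1
[2] I1 RO
[7] I1 EX
[8] I1 WR R0
[9] I2→M1
[10] I2 RO
[15] I2 EX
[16] I2 WR R0
[17] I3→M1
[18] I3 RO
[23] I3 EX
[24] I3 WR R4
[25] I4→M1
[26] I4 RO | I5→A1
[27] I5 RO
[29] I5 EX
[30] I5 WR R4
[31] I4 EX
[32] I4 WR R2

cycle = 27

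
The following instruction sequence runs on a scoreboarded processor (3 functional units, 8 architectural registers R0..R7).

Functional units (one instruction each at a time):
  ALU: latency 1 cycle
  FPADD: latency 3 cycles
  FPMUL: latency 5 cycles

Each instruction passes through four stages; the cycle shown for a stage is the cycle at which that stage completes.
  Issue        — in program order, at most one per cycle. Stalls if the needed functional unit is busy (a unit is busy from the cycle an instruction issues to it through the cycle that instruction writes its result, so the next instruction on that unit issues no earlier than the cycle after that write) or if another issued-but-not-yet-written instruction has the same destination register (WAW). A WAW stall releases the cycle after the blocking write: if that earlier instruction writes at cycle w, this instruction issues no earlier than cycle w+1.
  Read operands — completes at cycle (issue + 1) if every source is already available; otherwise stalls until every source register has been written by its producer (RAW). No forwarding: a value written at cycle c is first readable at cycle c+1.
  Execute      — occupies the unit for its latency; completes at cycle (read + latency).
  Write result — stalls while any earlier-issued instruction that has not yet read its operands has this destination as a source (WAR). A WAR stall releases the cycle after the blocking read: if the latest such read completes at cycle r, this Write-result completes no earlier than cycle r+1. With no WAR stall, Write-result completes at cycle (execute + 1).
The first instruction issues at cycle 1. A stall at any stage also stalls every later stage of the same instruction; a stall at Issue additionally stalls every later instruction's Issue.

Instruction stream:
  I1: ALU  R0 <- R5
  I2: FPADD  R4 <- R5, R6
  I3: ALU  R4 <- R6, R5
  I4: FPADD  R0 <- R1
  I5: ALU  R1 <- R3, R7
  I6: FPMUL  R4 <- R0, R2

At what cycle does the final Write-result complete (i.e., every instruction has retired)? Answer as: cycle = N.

cycle = 21

I1: IS=1 RO=2 EX=3 WR=4
I2: IS=2 RO=3 EX=6 WR=7
I3: IS=8 RO=9 EX=10 WR=11  [WAW R4: wait I2 write@7]
I4: IS=9 RO=10 EX=13 WR=14
I5: IS=12 RO=13 EX=14 WR=15  [struct: ALU busy until I3 writes@11]
I6: IS=13 RO=15 EX=20 WR=21  [RAW R0: wait I4 write@14]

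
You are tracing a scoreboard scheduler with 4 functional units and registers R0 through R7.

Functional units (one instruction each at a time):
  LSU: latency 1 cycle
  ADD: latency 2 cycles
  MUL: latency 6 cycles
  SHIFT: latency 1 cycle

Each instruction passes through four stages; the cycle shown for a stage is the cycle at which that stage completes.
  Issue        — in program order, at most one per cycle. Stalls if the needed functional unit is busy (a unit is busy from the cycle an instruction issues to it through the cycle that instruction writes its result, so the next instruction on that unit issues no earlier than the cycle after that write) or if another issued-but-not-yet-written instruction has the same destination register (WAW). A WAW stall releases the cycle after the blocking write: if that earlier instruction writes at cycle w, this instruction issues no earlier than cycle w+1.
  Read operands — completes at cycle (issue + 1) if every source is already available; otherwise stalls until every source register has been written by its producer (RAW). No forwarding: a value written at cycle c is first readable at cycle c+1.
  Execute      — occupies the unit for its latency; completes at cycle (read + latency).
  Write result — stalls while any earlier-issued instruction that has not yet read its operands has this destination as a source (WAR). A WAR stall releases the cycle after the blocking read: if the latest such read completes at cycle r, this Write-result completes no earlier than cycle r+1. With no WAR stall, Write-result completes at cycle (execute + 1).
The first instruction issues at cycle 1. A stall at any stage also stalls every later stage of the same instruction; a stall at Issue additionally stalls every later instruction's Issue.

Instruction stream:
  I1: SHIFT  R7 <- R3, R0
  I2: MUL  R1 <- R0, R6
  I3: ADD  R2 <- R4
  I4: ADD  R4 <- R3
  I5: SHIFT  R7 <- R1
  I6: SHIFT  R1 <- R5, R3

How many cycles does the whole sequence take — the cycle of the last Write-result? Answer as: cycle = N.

c1: I1→SHIFT
c2: I1 RO | I2→MUL
c3: I1 EX | I2 RO | I3→ADD
c4: I1 WR R7 | I3 RO
c6: I3 EX
c7: I3 WR R2
c8: I4→ADD
c9: I2 EX | I4 RO | I5→SHIFT
c10: I2 WR R1
c11: I4 EX | I5 RO
c12: I4 WR R4 | I5 EX
c13: I5 WR R7
c14: I6→SHIFT
c15: I6 RO
c16: I6 EX
c17: I6 WR R1

cycle = 17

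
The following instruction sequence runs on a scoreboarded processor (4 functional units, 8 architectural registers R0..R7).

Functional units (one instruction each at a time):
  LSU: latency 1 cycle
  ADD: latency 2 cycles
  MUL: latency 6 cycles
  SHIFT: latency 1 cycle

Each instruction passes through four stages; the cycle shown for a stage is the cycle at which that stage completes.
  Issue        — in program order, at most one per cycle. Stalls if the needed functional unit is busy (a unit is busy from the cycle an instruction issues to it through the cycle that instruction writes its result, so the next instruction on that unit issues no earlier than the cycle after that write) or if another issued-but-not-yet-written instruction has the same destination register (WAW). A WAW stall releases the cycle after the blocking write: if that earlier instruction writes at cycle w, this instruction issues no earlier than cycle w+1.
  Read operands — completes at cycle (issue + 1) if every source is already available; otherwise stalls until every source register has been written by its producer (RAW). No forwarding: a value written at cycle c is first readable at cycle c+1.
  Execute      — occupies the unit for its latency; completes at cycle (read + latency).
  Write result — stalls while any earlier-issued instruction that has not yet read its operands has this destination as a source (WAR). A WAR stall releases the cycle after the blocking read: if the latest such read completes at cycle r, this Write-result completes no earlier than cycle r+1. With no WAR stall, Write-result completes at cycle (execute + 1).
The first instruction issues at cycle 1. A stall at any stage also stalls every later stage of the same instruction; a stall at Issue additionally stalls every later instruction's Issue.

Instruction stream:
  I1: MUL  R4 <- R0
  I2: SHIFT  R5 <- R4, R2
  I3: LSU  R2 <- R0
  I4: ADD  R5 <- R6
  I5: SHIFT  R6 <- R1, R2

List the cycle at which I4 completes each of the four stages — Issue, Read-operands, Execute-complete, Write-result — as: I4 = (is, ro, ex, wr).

cycle 1: issue I1 (MUL)
cycle 2: I1 read-ops; issue I2 (SHIFT)
cycle 3: issue I3 (LSU)
cycle 4: I3 read-ops
cycle 5: I3 finished on LSU
cycle 8: I1 finished on MUL
cycle 9: I1→R4
cycle 10: I2 read-ops
cycle 11: I2 finished on SHIFT; I3→R2
cycle 12: I2→R5
cycle 13: issue I4 (ADD)
cycle 14: I4 read-ops; issue I5 (SHIFT)
cycle 15: I5 read-ops
cycle 16: I4 finished on ADD; I5 finished on SHIFT
cycle 17: I4→R5; I5→R6

I4 = (13, 14, 16, 17)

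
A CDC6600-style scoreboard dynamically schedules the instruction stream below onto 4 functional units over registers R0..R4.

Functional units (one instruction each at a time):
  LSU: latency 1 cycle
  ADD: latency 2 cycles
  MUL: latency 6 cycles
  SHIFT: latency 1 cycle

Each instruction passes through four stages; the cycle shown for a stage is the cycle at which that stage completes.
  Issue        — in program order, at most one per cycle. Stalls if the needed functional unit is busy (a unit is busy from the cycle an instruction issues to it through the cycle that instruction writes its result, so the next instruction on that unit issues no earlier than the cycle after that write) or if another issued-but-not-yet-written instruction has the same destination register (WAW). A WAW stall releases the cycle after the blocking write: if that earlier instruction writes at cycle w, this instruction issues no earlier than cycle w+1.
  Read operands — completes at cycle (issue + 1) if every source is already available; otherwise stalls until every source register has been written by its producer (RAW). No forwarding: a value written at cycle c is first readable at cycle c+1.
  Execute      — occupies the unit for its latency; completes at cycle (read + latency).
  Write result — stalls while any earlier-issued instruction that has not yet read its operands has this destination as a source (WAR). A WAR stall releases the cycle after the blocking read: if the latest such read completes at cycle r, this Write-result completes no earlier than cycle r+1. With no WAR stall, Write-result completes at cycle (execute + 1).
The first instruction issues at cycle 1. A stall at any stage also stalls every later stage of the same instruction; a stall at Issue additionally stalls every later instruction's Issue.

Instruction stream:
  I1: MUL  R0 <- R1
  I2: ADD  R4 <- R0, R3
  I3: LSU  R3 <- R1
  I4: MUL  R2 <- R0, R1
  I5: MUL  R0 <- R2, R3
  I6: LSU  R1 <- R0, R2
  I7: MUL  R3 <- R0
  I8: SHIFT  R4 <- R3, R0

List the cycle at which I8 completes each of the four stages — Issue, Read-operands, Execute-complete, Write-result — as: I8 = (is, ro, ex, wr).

  I1 | 1 | 2 | 8 | 9
  I2 | 2 | 10 | 12 | 13   RAW R0: wait I1 write@9
  I3 | 3 | 4 | 5 | 11   WAR R3: wait I2 read@10
  I4 | 10 | 11 | 17 | 18   struct: MUL busy until I1 writes@9
  I5 | 19 | 20 | 26 | 27   struct: MUL busy until I4 writes@18
  I6 | 20 | 28 | 29 | 30   RAW R0: wait I5 write@27
  I7 | 28 | 29 | 35 | 36   struct: MUL busy until I5 writes@27
  I8 | 29 | 37 | 38 | 39   RAW R3: wait I7 write@36

I8 = (29, 37, 38, 39)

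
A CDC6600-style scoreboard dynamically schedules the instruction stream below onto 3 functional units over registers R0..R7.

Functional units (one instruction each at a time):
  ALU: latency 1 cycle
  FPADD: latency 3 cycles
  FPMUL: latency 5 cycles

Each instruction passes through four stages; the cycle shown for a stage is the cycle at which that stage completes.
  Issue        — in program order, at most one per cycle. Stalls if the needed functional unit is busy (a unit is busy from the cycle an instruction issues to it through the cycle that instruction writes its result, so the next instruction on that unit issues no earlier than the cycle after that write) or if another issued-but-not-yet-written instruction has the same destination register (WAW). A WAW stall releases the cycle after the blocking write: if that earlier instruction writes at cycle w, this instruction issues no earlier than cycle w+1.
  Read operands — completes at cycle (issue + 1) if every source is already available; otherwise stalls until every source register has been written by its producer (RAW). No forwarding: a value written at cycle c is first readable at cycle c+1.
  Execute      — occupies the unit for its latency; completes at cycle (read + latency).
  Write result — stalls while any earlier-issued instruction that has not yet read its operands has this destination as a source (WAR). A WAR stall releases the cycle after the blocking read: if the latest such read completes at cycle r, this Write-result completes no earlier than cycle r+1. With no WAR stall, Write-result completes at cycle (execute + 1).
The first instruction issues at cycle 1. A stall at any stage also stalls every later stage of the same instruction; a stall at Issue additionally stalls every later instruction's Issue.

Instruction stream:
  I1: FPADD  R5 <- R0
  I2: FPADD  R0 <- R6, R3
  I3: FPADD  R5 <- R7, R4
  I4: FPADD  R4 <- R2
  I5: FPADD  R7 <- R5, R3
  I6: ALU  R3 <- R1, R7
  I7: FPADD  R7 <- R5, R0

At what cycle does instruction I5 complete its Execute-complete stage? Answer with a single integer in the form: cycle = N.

cycle = 29

[I1] 1/2/5/6
[I2] 7/8/11/12  (struct: FPADD busy until I1 writes@6)
[I3] 13/14/17/18  (struct: FPADD busy until I2 writes@12)
[I4] 19/20/23/24  (struct: FPADD busy until I3 writes@18)
[I5] 25/26/29/30  (struct: FPADD busy until I4 writes@24)
[I6] 26/31/32/33  (RAW R7: wait I5 write@30)
[I7] 31/32/35/36  (struct: FPADD busy until I5 writes@30)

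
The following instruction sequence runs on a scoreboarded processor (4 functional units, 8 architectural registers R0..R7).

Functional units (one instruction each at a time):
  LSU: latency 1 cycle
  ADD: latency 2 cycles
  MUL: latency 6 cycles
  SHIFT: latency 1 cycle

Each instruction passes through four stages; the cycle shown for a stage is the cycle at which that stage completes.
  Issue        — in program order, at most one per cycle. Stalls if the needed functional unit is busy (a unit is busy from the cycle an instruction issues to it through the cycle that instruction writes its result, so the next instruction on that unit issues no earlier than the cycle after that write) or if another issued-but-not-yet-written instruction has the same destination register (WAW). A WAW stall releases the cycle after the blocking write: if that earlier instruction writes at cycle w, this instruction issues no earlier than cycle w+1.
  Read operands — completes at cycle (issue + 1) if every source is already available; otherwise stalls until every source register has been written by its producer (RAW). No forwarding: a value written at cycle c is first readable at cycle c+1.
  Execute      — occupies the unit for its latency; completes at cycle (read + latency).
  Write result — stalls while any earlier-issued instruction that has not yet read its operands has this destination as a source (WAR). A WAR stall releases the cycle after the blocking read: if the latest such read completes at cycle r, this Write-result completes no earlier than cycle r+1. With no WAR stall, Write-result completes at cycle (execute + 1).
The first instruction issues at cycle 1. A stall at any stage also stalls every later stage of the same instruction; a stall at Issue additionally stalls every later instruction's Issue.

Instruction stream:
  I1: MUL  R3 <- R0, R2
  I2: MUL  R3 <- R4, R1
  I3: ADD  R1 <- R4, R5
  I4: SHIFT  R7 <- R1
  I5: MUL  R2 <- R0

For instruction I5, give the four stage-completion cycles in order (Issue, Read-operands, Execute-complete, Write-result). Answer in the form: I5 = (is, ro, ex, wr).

I5 = (19, 20, 26, 27)

[1] I1→MUL
[2] I1 RO
[8] I1 EX
[9] I1 WR R3
[10] I2→MUL
[11] I2 RO | I3→ADD
[12] I3 RO | I4→SHIFT
[14] I3 EX
[15] I3 WR R1
[16] I4 RO
[17] I2 EX | I4 EX
[18] I2 WR R3 | I4 WR R7
[19] I5→MUL
[20] I5 RO
[26] I5 EX
[27] I5 WR R2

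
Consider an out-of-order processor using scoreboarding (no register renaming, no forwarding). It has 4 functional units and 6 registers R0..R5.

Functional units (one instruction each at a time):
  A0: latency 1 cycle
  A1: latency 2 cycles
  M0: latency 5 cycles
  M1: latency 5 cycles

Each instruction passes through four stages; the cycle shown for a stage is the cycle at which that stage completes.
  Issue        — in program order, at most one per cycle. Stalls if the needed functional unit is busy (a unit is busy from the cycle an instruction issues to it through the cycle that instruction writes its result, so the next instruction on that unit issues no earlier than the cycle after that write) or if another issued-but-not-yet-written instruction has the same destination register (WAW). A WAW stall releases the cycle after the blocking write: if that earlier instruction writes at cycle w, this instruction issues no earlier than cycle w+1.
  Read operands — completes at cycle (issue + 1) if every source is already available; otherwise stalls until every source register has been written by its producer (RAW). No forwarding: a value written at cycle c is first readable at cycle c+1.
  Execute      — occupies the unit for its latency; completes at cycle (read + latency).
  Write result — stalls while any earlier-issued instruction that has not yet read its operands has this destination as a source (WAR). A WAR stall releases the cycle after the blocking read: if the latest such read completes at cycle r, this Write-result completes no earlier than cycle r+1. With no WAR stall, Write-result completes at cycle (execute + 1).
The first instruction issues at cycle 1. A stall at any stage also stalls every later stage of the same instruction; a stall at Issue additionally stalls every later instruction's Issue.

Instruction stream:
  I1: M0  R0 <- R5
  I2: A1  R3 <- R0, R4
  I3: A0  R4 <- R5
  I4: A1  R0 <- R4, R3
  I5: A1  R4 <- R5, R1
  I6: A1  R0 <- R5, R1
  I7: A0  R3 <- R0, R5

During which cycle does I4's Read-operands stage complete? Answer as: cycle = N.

cycle = 14

[1] I1 dispatched to M0
[2] I1 operands ready; I2 dispatched to A1
[3] I3 dispatched to A0
[4] I3 operands ready
[5] I3 complete
[7] I1 complete
[8] R0←I1
[9] I2 operands ready
[10] R4←I3
[11] I2 complete
[12] R3←I2
[13] I4 dispatched to A1
[14] I4 operands ready
[16] I4 complete
[17] R0←I4
[18] I5 dispatched to A1
[19] I5 operands ready
[21] I5 complete
[22] R4←I5
[23] I6 dispatched to A1
[24] I6 operands ready; I7 dispatched to A0
[26] I6 complete
[27] R0←I6
[28] I7 operands ready
[29] I7 complete
[30] R3←I7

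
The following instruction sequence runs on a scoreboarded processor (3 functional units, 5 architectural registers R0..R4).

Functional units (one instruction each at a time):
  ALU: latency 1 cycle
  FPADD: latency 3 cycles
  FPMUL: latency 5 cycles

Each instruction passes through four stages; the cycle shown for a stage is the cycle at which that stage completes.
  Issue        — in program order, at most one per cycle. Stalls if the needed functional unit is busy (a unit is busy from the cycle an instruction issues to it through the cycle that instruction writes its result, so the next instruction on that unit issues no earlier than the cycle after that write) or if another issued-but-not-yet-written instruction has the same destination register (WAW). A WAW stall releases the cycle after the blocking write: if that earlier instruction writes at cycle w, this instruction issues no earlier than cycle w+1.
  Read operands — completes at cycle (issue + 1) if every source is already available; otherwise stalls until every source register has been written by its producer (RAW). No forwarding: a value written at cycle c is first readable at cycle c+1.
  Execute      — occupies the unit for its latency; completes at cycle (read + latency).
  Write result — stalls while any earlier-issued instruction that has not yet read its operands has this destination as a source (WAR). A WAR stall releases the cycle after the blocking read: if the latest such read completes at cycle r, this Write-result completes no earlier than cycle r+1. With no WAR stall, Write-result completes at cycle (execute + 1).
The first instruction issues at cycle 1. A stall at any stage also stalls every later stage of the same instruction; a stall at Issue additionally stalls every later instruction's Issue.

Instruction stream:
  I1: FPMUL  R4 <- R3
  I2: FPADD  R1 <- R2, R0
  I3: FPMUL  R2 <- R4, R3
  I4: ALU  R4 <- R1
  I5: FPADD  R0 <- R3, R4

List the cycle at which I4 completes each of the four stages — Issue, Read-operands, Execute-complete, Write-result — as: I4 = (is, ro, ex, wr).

[I1] 1/2/7/8
[I2] 2/3/6/7
[I3] 9/10/15/16  (struct: FPMUL busy until I1 writes@8)
[I4] 10/11/12/13
[I5] 11/14/17/18  (RAW R4: wait I4 write@13)

I4 = (10, 11, 12, 13)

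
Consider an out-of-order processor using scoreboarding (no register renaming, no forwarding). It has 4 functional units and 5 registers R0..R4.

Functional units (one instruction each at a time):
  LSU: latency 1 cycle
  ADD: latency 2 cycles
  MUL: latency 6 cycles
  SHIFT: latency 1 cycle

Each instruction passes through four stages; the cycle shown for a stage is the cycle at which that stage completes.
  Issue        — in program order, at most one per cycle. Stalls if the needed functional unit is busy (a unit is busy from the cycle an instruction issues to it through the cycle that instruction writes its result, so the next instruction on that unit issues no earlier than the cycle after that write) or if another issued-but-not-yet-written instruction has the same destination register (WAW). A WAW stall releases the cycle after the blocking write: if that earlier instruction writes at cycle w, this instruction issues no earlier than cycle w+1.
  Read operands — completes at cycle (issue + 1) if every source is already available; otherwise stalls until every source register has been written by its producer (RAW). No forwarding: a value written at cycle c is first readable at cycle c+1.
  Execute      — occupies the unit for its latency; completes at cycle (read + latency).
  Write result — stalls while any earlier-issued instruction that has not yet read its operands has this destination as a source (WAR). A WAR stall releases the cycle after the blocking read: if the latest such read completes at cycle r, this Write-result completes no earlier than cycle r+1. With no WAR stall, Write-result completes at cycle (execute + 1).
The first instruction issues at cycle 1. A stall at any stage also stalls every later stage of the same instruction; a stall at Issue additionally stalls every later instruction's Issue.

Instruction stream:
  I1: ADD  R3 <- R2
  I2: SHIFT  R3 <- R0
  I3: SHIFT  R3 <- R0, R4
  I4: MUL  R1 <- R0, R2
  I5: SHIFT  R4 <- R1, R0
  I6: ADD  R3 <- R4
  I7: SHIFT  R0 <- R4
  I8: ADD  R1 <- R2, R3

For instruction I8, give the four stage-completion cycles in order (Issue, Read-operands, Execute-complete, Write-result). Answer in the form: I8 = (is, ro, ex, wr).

I8 = (27, 28, 30, 31)

t=1  I1→ADD
t=2  I1 RO
t=4  I1 EX
t=5  I1 WR R3
t=6  I2→SHIFT
t=7  I2 RO
t=8  I2 EX
t=9  I2 WR R3
t=10  I3→SHIFT
t=11  I3 RO, I4→MUL
t=12  I3 EX, I4 RO
t=13  I3 WR R3
t=14  I5→SHIFT
t=15  I6→ADD
t=18  I4 EX
t=19  I4 WR R1
t=20  I5 RO
t=21  I5 EX
t=22  I5 WR R4
t=23  I6 RO, I7→SHIFT
t=24  I7 RO
t=25  I6 EX, I7 EX
t=26  I6 WR R3, I7 WR R0
t=27  I8→ADD
t=28  I8 RO
t=30  I8 EX
t=31  I8 WR R1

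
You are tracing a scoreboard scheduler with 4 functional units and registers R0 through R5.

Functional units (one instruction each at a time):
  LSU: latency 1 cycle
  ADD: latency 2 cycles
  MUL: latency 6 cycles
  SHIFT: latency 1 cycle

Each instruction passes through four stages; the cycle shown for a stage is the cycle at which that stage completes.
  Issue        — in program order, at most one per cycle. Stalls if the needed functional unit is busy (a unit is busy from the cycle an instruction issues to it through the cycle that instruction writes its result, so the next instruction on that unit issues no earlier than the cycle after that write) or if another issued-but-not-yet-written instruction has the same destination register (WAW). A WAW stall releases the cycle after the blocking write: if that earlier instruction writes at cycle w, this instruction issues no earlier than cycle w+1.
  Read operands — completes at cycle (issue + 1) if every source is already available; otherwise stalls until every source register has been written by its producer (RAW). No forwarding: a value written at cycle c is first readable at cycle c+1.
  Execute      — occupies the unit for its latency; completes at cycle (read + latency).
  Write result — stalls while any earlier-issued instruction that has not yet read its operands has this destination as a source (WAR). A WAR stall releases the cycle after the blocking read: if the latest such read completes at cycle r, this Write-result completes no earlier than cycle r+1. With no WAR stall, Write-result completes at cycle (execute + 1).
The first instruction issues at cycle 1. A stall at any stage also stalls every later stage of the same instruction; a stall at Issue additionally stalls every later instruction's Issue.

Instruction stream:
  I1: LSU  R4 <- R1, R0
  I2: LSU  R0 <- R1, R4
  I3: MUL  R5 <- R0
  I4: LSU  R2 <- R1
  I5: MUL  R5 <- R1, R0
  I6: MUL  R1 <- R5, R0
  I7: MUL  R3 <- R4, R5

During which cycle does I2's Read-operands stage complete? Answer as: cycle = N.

I1 -> (1, 2, 3, 4)
I2 -> (5, 6, 7, 8)  // struct: LSU busy until I1 writes@4
I3 -> (6, 9, 15, 16)  // RAW R0: wait I2 write@8
I4 -> (9, 10, 11, 12)  // struct: LSU busy until I2 writes@8
I5 -> (17, 18, 24, 25)  // struct: MUL busy until I3 writes@16
I6 -> (26, 27, 33, 34)  // struct: MUL busy until I5 writes@25
I7 -> (35, 36, 42, 43)  // struct: MUL busy until I6 writes@34

cycle = 6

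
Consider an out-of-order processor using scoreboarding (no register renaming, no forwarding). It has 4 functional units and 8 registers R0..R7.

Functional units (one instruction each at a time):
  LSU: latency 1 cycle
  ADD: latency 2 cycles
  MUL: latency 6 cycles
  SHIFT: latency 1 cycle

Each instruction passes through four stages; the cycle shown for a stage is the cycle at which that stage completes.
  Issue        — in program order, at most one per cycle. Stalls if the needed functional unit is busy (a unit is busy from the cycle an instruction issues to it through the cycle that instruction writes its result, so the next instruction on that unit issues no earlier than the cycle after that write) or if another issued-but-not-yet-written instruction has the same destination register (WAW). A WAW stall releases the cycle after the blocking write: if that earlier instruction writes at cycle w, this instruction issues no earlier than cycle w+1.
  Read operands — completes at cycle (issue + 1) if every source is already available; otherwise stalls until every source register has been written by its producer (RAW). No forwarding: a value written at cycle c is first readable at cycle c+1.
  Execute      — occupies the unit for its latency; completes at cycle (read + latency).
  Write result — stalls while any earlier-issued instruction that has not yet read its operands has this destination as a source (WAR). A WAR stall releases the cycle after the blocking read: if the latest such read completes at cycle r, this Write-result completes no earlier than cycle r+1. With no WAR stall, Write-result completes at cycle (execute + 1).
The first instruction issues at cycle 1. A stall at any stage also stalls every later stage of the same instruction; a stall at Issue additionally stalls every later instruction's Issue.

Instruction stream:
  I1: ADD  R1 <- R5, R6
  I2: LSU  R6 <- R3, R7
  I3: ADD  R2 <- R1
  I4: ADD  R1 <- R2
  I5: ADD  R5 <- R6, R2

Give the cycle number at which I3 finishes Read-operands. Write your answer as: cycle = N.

I1: IS=1 RO=2 EX=4 WR=5
I2: IS=2 RO=3 EX=4 WR=5
I3: IS=6 RO=7 EX=9 WR=10  [struct: ADD busy until I1 writes@5]
I4: IS=11 RO=12 EX=14 WR=15  [struct: ADD busy until I3 writes@10]
I5: IS=16 RO=17 EX=19 WR=20  [struct: ADD busy until I4 writes@15]

cycle = 7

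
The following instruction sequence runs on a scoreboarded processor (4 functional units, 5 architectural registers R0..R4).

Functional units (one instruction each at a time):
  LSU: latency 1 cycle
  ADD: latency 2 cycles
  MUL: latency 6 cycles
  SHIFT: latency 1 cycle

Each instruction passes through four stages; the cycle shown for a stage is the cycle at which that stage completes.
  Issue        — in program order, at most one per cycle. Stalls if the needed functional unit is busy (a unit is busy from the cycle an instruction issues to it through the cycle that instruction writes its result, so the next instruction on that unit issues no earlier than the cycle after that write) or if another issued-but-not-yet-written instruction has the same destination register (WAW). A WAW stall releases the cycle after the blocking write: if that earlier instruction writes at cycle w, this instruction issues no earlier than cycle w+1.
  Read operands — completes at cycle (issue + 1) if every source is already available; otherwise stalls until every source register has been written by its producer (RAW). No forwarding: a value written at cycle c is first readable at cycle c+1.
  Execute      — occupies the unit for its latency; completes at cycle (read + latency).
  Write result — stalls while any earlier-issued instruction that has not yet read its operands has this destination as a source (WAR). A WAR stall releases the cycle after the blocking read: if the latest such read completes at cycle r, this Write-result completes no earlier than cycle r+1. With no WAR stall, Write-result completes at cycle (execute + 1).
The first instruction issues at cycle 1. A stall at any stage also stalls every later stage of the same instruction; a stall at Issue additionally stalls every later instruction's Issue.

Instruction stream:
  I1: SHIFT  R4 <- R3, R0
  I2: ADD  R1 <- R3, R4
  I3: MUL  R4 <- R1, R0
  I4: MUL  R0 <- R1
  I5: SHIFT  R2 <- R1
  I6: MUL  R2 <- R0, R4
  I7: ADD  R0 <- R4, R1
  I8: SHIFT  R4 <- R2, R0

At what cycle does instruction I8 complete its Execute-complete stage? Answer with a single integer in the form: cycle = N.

cycle = 36

[I1] 1/2/3/4
[I2] 2/5/7/8  (RAW R4: wait I1 write@4)
[I3] 5/9/15/16  (WAW R4: wait I1 write@4; RAW R1: wait I2 write@8)
[I4] 17/18/24/25  (struct: MUL busy until I3 writes@16)
[I5] 18/19/20/21
[I6] 26/27/33/34  (struct: MUL busy until I4 writes@25)
[I7] 27/28/30/31
[I8] 28/35/36/37  (RAW R2: wait I6 write@34)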